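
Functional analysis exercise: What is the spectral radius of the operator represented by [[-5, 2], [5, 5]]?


For a 2x2 matrix, eigenvalues satisfy lambda^2 - (trace)*lambda + det = 0
trace = -5 + 5 = 0
det = -5*5 - 2*5 = -35
discriminant = 0^2 - 4*(-35) = 140
spectral radius = max |eigenvalue| = 5.9161

5.9161


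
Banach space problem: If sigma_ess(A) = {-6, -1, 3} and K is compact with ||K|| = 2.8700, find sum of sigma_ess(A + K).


By Weyl's theorem, the essential spectrum is invariant under compact perturbations.
sigma_ess(A + K) = sigma_ess(A) = {-6, -1, 3}
Sum = -6 + -1 + 3 = -4

-4


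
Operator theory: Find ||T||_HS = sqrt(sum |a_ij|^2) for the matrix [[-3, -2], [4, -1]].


The Hilbert-Schmidt norm is sqrt(sum of squares of all entries).
Sum of squares = (-3)^2 + (-2)^2 + 4^2 + (-1)^2
= 9 + 4 + 16 + 1 = 30
||T||_HS = sqrt(30) = 5.4772

5.4772


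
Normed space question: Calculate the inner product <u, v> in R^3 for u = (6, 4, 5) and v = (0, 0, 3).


Computing the standard inner product <u, v> = sum u_i * v_i
= 6*0 + 4*0 + 5*3
= 0 + 0 + 15
= 15

15


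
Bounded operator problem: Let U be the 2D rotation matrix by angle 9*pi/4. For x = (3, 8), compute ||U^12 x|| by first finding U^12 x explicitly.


U is a rotation by theta = 9*pi/4
U^12 = rotation by 12*theta = 108*pi/4 = 4*pi/4 (mod 2*pi)
cos(4*pi/4) = -1.0000, sin(4*pi/4) = 0.0000
U^12 x = (-1.0000 * 3 - 0.0000 * 8, 0.0000 * 3 + -1.0000 * 8)
= (-3.0000, -8.0000)
||U^12 x|| = sqrt((-3.0000)^2 + (-8.0000)^2) = sqrt(73.0000) = 8.5440

8.5440


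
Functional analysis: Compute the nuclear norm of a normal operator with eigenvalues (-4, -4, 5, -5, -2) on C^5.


For a normal operator, singular values equal |eigenvalues|.
Trace norm = sum |lambda_i| = 4 + 4 + 5 + 5 + 2
= 20

20


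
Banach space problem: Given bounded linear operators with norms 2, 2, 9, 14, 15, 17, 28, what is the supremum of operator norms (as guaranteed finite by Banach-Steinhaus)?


By the Uniform Boundedness Principle, the supremum of norms is finite.
sup_k ||T_k|| = max(2, 2, 9, 14, 15, 17, 28) = 28

28


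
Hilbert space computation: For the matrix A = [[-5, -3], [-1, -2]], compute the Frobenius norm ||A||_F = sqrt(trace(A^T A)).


||A||_F^2 = sum a_ij^2
= (-5)^2 + (-3)^2 + (-1)^2 + (-2)^2
= 25 + 9 + 1 + 4 = 39
||A||_F = sqrt(39) = 6.2450

6.2450


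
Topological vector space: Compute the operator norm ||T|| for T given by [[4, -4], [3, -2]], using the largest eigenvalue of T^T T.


A^T A = [[25, -22], [-22, 20]]
trace(A^T A) = 45, det(A^T A) = 16
discriminant = 45^2 - 4*16 = 1961
Largest eigenvalue of A^T A = (trace + sqrt(disc))/2 = 44.6416
||T|| = sqrt(44.6416) = 6.6814

6.6814


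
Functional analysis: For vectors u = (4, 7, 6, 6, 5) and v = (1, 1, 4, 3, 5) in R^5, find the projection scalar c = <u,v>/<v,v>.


Computing <u,v> = 4*1 + 7*1 + 6*4 + 6*3 + 5*5 = 78
Computing <v,v> = 1^2 + 1^2 + 4^2 + 3^2 + 5^2 = 52
Projection coefficient = 78/52 = 1.5000

1.5000


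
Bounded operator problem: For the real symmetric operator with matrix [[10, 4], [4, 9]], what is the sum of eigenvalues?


For a self-adjoint (symmetric) matrix, the eigenvalues are real.
The sum of eigenvalues equals the trace of the matrix.
trace = 10 + 9 = 19

19


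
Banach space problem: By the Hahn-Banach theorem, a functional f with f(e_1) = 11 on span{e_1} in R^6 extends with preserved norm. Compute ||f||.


The norm of f is given by ||f|| = sup_{||x||=1} |f(x)|.
On span{e_1}, ||e_1|| = 1, so ||f|| = |f(e_1)| / ||e_1||
= |11| / 1 = 11.0000

11.0000


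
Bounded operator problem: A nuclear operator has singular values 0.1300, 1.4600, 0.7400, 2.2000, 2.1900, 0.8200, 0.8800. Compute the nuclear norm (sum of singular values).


The nuclear norm is the sum of all singular values.
||T||_1 = 0.1300 + 1.4600 + 0.7400 + 2.2000 + 2.1900 + 0.8200 + 0.8800
= 8.4200

8.4200


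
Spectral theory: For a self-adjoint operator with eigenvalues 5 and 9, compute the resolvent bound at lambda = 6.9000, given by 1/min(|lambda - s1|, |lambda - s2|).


dist(6.9000, {5, 9}) = min(|6.9000 - 5|, |6.9000 - 9|)
= min(1.9000, 2.1000) = 1.9000
Resolvent bound = 1/1.9000 = 0.5263

0.5263


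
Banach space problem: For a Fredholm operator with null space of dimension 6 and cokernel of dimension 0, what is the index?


The Fredholm index is defined as ind(T) = dim(ker T) - dim(coker T)
= 6 - 0
= 6

6


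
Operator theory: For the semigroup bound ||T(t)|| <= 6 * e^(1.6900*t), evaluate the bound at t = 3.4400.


||T(3.4400)|| <= 6 * exp(1.6900 * 3.4400)
= 6 * exp(5.8136)
= 6 * 334.8223
= 2008.9339

2008.9339


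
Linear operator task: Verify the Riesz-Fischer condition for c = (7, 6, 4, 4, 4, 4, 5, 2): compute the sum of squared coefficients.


sum |c_n|^2 = 7^2 + 6^2 + 4^2 + 4^2 + 4^2 + 4^2 + 5^2 + 2^2
= 49 + 36 + 16 + 16 + 16 + 16 + 25 + 4
= 178

178


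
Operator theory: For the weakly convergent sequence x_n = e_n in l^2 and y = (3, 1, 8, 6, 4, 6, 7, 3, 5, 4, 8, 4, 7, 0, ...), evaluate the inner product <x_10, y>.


x_10 = e_10 is the standard basis vector with 1 in position 10.
<x_10, y> = y_10 = 4
As n -> infinity, <x_n, y> -> 0, confirming weak convergence of (x_n) to 0.

4


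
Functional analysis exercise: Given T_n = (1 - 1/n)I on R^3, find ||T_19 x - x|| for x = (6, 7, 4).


T_19 x - x = (1 - 1/19)x - x = -x/19
||x|| = sqrt(101) = 10.0499
||T_19 x - x|| = ||x||/19 = 10.0499/19 = 0.5289

0.5289


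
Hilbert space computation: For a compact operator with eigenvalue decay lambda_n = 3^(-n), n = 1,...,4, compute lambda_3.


The eigenvalue formula gives lambda_3 = 1/3^3
= 1/27
= 0.0370

0.0370


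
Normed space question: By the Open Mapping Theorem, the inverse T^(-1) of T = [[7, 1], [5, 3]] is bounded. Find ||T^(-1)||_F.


det(T) = 7*3 - 1*5 = 16
T^(-1) = (1/16) * [[3, -1], [-5, 7]] = [[0.1875, -0.0625], [-0.3125, 0.4375]]
||T^(-1)||_F^2 = 0.1875^2 + (-0.0625)^2 + (-0.3125)^2 + 0.4375^2 = 0.3281
||T^(-1)||_F = sqrt(0.3281) = 0.5728

0.5728


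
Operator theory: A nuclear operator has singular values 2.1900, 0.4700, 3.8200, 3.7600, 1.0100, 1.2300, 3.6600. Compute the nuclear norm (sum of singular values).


The nuclear norm is the sum of all singular values.
||T||_1 = 2.1900 + 0.4700 + 3.8200 + 3.7600 + 1.0100 + 1.2300 + 3.6600
= 16.1400

16.1400


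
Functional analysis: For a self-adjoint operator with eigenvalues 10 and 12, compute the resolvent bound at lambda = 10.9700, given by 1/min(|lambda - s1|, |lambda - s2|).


dist(10.9700, {10, 12}) = min(|10.9700 - 10|, |10.9700 - 12|)
= min(0.9700, 1.0300) = 0.9700
Resolvent bound = 1/0.9700 = 1.0309

1.0309


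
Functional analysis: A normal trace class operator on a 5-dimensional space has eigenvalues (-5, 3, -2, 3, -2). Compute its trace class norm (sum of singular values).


For a normal operator, singular values equal |eigenvalues|.
Trace norm = sum |lambda_i| = 5 + 3 + 2 + 3 + 2
= 15

15


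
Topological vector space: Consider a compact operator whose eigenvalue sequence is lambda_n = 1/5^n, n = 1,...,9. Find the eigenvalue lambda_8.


The eigenvalue formula gives lambda_8 = 1/5^8
= 1/390625
= 2.5600e-06

2.5600e-06


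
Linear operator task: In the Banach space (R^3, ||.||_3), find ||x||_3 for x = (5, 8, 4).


The l^3 norm = (sum |x_i|^3)^(1/3)
Sum of 3th powers = 125 + 512 + 64 = 701
||x||_3 = (701)^(1/3) = 8.8833

8.8833


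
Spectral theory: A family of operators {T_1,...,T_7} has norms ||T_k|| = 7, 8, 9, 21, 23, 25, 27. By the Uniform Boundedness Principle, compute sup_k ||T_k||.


By the Uniform Boundedness Principle, the supremum of norms is finite.
sup_k ||T_k|| = max(7, 8, 9, 21, 23, 25, 27) = 27

27


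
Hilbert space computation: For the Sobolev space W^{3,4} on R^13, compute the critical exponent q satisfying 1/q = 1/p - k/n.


Using the Sobolev embedding formula: 1/q = 1/p - k/n
1/q = 1/4 - 3/13 = 1/52
q = 1/(1/52) = 52

52.0000


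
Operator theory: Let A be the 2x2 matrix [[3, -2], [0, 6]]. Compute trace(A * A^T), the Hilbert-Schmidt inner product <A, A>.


trace(A * A^T) = sum of squares of all entries
= 3^2 + (-2)^2 + 0^2 + 6^2
= 9 + 4 + 0 + 36
= 49

49


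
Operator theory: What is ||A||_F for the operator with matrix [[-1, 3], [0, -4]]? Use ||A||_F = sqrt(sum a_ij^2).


||A||_F^2 = sum a_ij^2
= (-1)^2 + 3^2 + 0^2 + (-4)^2
= 1 + 9 + 0 + 16 = 26
||A||_F = sqrt(26) = 5.0990

5.0990


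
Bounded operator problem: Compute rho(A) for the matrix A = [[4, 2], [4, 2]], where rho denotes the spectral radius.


For a 2x2 matrix, eigenvalues satisfy lambda^2 - (trace)*lambda + det = 0
trace = 4 + 2 = 6
det = 4*2 - 2*4 = 0
discriminant = 6^2 - 4*(0) = 36
spectral radius = max |eigenvalue| = 6.0000

6.0000


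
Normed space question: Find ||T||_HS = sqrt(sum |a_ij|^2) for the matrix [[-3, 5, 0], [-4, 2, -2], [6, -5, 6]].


The Hilbert-Schmidt norm is sqrt(sum of squares of all entries).
Sum of squares = (-3)^2 + 5^2 + 0^2 + (-4)^2 + 2^2 + (-2)^2 + 6^2 + (-5)^2 + 6^2
= 9 + 25 + 0 + 16 + 4 + 4 + 36 + 25 + 36 = 155
||T||_HS = sqrt(155) = 12.4499

12.4499


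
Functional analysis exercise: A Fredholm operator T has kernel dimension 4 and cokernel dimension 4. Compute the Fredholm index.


The Fredholm index is defined as ind(T) = dim(ker T) - dim(coker T)
= 4 - 4
= 0

0


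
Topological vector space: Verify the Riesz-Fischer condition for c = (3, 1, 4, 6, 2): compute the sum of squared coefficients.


sum |c_n|^2 = 3^2 + 1^2 + 4^2 + 6^2 + 2^2
= 9 + 1 + 16 + 36 + 4
= 66

66


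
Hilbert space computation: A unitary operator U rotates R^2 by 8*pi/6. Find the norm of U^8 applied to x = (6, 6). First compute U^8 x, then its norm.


U is a rotation by theta = 8*pi/6
U^8 = rotation by 8*theta = 64*pi/6 = 4*pi/6 (mod 2*pi)
cos(4*pi/6) = -0.5000, sin(4*pi/6) = 0.8660
U^8 x = (-0.5000 * 6 - 0.8660 * 6, 0.8660 * 6 + -0.5000 * 6)
= (-8.1962, 2.1962)
||U^8 x|| = sqrt((-8.1962)^2 + 2.1962^2) = sqrt(72.0000) = 8.4853

8.4853


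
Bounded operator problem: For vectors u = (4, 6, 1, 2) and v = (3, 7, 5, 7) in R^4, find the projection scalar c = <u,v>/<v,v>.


Computing <u,v> = 4*3 + 6*7 + 1*5 + 2*7 = 73
Computing <v,v> = 3^2 + 7^2 + 5^2 + 7^2 = 132
Projection coefficient = 73/132 = 0.5530

0.5530


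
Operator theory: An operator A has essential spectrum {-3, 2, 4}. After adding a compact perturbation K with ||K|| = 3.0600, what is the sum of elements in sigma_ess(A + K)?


By Weyl's theorem, the essential spectrum is invariant under compact perturbations.
sigma_ess(A + K) = sigma_ess(A) = {-3, 2, 4}
Sum = -3 + 2 + 4 = 3

3


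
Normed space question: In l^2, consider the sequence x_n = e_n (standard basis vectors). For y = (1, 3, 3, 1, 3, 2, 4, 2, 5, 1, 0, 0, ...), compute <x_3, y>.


x_3 = e_3 is the standard basis vector with 1 in position 3.
<x_3, y> = y_3 = 3
As n -> infinity, <x_n, y> -> 0, confirming weak convergence of (x_n) to 0.

3


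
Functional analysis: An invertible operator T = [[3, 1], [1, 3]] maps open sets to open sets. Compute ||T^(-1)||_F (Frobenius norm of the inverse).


det(T) = 3*3 - 1*1 = 8
T^(-1) = (1/8) * [[3, -1], [-1, 3]] = [[0.3750, -0.1250], [-0.1250, 0.3750]]
||T^(-1)||_F^2 = 0.3750^2 + (-0.1250)^2 + (-0.1250)^2 + 0.3750^2 = 0.3125
||T^(-1)||_F = sqrt(0.3125) = 0.5590

0.5590


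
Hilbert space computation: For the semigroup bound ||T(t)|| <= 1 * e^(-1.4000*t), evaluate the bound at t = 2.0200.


||T(2.0200)|| <= 1 * exp(-1.4000 * 2.0200)
= 1 * exp(-2.8280)
= 1 * 0.0591
= 0.0591

0.0591


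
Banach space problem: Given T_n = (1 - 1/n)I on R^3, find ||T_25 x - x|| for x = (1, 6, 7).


T_25 x - x = (1 - 1/25)x - x = -x/25
||x|| = sqrt(86) = 9.2736
||T_25 x - x|| = ||x||/25 = 9.2736/25 = 0.3709

0.3709


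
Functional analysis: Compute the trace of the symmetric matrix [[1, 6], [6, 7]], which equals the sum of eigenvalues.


For a self-adjoint (symmetric) matrix, the eigenvalues are real.
The sum of eigenvalues equals the trace of the matrix.
trace = 1 + 7 = 8

8


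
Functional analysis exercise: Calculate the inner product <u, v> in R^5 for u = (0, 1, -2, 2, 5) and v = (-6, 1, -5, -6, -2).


Computing the standard inner product <u, v> = sum u_i * v_i
= 0*-6 + 1*1 + -2*-5 + 2*-6 + 5*-2
= 0 + 1 + 10 + -12 + -10
= -11

-11


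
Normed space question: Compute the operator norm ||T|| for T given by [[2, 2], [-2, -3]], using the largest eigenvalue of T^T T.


A^T A = [[8, 10], [10, 13]]
trace(A^T A) = 21, det(A^T A) = 4
discriminant = 21^2 - 4*4 = 425
Largest eigenvalue of A^T A = (trace + sqrt(disc))/2 = 20.8078
||T|| = sqrt(20.8078) = 4.5616

4.5616


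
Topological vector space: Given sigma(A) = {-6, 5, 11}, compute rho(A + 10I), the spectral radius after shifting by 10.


Spectrum of A + 10I = {4, 15, 21}
Spectral radius = max |lambda| over the shifted spectrum
= max(4, 15, 21) = 21

21


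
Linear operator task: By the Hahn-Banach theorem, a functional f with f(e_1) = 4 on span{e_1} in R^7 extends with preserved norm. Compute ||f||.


The norm of f is given by ||f|| = sup_{||x||=1} |f(x)|.
On span{e_1}, ||e_1|| = 1, so ||f|| = |f(e_1)| / ||e_1||
= |4| / 1 = 4.0000

4.0000


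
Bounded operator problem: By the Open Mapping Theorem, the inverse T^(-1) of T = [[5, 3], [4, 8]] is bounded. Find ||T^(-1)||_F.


det(T) = 5*8 - 3*4 = 28
T^(-1) = (1/28) * [[8, -3], [-4, 5]] = [[0.2857, -0.1071], [-0.1429, 0.1786]]
||T^(-1)||_F^2 = 0.2857^2 + (-0.1071)^2 + (-0.1429)^2 + 0.1786^2 = 0.1454
||T^(-1)||_F = sqrt(0.1454) = 0.3813

0.3813


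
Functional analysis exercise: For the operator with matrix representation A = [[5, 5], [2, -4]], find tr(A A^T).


trace(A * A^T) = sum of squares of all entries
= 5^2 + 5^2 + 2^2 + (-4)^2
= 25 + 25 + 4 + 16
= 70

70


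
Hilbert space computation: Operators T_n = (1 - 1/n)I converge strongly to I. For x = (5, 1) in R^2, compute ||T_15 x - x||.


T_15 x - x = (1 - 1/15)x - x = -x/15
||x|| = sqrt(26) = 5.0990
||T_15 x - x|| = ||x||/15 = 5.0990/15 = 0.3399

0.3399


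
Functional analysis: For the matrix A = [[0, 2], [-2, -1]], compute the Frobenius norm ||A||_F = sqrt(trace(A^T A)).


||A||_F^2 = sum a_ij^2
= 0^2 + 2^2 + (-2)^2 + (-1)^2
= 0 + 4 + 4 + 1 = 9
||A||_F = sqrt(9) = 3.0000

3.0000


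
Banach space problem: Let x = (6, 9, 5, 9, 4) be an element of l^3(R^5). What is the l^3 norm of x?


The l^3 norm = (sum |x_i|^3)^(1/3)
Sum of 3th powers = 216 + 729 + 125 + 729 + 64 = 1863
||x||_3 = (1863)^(1/3) = 12.3047

12.3047


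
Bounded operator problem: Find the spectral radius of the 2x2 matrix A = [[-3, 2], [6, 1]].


For a 2x2 matrix, eigenvalues satisfy lambda^2 - (trace)*lambda + det = 0
trace = -3 + 1 = -2
det = -3*1 - 2*6 = -15
discriminant = (-2)^2 - 4*(-15) = 64
spectral radius = max |eigenvalue| = 5.0000

5.0000


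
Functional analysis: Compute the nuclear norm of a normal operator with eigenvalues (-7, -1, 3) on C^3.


For a normal operator, singular values equal |eigenvalues|.
Trace norm = sum |lambda_i| = 7 + 1 + 3
= 11

11


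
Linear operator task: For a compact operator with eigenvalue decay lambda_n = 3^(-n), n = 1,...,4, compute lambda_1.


The eigenvalue formula gives lambda_1 = 1/3^1
= 1/3
= 0.3333

0.3333


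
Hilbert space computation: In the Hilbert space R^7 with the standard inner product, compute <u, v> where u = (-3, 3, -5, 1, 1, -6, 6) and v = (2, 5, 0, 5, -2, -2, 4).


Computing the standard inner product <u, v> = sum u_i * v_i
= -3*2 + 3*5 + -5*0 + 1*5 + 1*-2 + -6*-2 + 6*4
= -6 + 15 + 0 + 5 + -2 + 12 + 24
= 48

48


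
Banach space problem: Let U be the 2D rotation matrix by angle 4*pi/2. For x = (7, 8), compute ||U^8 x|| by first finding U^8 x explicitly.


U is a rotation by theta = 4*pi/2
U^8 = rotation by 8*theta = 32*pi/2 = 0*pi/2 (mod 2*pi)
cos(0*pi/2) = 1.0000, sin(0*pi/2) = 0.0000
U^8 x = (1.0000 * 7 - 0.0000 * 8, 0.0000 * 7 + 1.0000 * 8)
= (7.0000, 8.0000)
||U^8 x|| = sqrt(7.0000^2 + 8.0000^2) = sqrt(113.0000) = 10.6301

10.6301


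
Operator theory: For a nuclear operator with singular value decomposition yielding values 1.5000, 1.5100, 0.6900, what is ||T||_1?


The nuclear norm is the sum of all singular values.
||T||_1 = 1.5000 + 1.5100 + 0.6900
= 3.7000

3.7000


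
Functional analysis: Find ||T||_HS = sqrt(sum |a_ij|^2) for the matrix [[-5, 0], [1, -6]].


The Hilbert-Schmidt norm is sqrt(sum of squares of all entries).
Sum of squares = (-5)^2 + 0^2 + 1^2 + (-6)^2
= 25 + 0 + 1 + 36 = 62
||T||_HS = sqrt(62) = 7.8740

7.8740


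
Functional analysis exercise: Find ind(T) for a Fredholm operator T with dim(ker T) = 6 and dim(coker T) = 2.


The Fredholm index is defined as ind(T) = dim(ker T) - dim(coker T)
= 6 - 2
= 4

4


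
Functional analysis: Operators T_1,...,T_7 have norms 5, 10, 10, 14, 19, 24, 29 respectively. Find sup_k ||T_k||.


By the Uniform Boundedness Principle, the supremum of norms is finite.
sup_k ||T_k|| = max(5, 10, 10, 14, 19, 24, 29) = 29

29


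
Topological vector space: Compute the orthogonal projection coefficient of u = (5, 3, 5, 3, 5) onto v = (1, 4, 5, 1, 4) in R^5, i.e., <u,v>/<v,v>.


Computing <u,v> = 5*1 + 3*4 + 5*5 + 3*1 + 5*4 = 65
Computing <v,v> = 1^2 + 4^2 + 5^2 + 1^2 + 4^2 = 59
Projection coefficient = 65/59 = 1.1017

1.1017


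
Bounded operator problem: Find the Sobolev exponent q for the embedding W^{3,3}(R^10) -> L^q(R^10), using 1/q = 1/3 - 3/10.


Using the Sobolev embedding formula: 1/q = 1/p - k/n
1/q = 1/3 - 3/10 = 1/30
q = 1/(1/30) = 30

30.0000


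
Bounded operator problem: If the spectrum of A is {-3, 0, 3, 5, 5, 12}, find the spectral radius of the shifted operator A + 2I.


Spectrum of A + 2I = {-1, 2, 5, 7, 7, 14}
Spectral radius = max |lambda| over the shifted spectrum
= max(1, 2, 5, 7, 7, 14) = 14

14


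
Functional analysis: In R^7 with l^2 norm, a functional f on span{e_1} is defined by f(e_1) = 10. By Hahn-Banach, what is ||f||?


The norm of f is given by ||f|| = sup_{||x||=1} |f(x)|.
On span{e_1}, ||e_1|| = 1, so ||f|| = |f(e_1)| / ||e_1||
= |10| / 1 = 10.0000

10.0000


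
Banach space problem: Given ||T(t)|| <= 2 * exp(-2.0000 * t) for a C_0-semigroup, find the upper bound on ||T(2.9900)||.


||T(2.9900)|| <= 2 * exp(-2.0000 * 2.9900)
= 2 * exp(-5.9800)
= 2 * 0.0025
= 0.0051

0.0051


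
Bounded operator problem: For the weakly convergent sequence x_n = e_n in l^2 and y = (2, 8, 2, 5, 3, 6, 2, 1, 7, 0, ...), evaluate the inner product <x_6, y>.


x_6 = e_6 is the standard basis vector with 1 in position 6.
<x_6, y> = y_6 = 6
As n -> infinity, <x_n, y> -> 0, confirming weak convergence of (x_n) to 0.

6


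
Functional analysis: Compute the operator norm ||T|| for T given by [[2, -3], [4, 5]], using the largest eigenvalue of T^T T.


A^T A = [[20, 14], [14, 34]]
trace(A^T A) = 54, det(A^T A) = 484
discriminant = 54^2 - 4*484 = 980
Largest eigenvalue of A^T A = (trace + sqrt(disc))/2 = 42.6525
||T|| = sqrt(42.6525) = 6.5309

6.5309


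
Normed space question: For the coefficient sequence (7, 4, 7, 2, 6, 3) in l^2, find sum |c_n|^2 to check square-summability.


sum |c_n|^2 = 7^2 + 4^2 + 7^2 + 2^2 + 6^2 + 3^2
= 49 + 16 + 49 + 4 + 36 + 9
= 163

163


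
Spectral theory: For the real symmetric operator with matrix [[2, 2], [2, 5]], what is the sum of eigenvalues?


For a self-adjoint (symmetric) matrix, the eigenvalues are real.
The sum of eigenvalues equals the trace of the matrix.
trace = 2 + 5 = 7

7


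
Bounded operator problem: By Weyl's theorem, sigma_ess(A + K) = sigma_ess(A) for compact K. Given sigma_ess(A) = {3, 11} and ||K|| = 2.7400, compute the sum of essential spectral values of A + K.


By Weyl's theorem, the essential spectrum is invariant under compact perturbations.
sigma_ess(A + K) = sigma_ess(A) = {3, 11}
Sum = 3 + 11 = 14

14


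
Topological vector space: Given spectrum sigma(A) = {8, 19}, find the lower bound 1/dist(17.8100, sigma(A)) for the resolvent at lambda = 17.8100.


dist(17.8100, {8, 19}) = min(|17.8100 - 8|, |17.8100 - 19|)
= min(9.8100, 1.1900) = 1.1900
Resolvent bound = 1/1.1900 = 0.8403

0.8403


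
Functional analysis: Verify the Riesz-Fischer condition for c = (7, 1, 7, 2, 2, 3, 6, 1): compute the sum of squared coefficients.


sum |c_n|^2 = 7^2 + 1^2 + 7^2 + 2^2 + 2^2 + 3^2 + 6^2 + 1^2
= 49 + 1 + 49 + 4 + 4 + 9 + 36 + 1
= 153

153


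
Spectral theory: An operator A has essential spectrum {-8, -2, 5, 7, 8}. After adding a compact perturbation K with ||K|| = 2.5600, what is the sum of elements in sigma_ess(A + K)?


By Weyl's theorem, the essential spectrum is invariant under compact perturbations.
sigma_ess(A + K) = sigma_ess(A) = {-8, -2, 5, 7, 8}
Sum = -8 + -2 + 5 + 7 + 8 = 10

10


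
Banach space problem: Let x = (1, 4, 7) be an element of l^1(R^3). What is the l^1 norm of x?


The l^1 norm equals the sum of absolute values of all components.
||x||_1 = 1 + 4 + 7
= 12

12.0000


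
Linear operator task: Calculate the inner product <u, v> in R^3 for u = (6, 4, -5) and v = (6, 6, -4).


Computing the standard inner product <u, v> = sum u_i * v_i
= 6*6 + 4*6 + -5*-4
= 36 + 24 + 20
= 80

80


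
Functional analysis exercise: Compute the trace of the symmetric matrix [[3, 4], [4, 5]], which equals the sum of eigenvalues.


For a self-adjoint (symmetric) matrix, the eigenvalues are real.
The sum of eigenvalues equals the trace of the matrix.
trace = 3 + 5 = 8

8


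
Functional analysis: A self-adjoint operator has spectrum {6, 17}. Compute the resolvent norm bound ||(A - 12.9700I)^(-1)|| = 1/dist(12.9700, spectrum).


dist(12.9700, {6, 17}) = min(|12.9700 - 6|, |12.9700 - 17|)
= min(6.9700, 4.0300) = 4.0300
Resolvent bound = 1/4.0300 = 0.2481

0.2481


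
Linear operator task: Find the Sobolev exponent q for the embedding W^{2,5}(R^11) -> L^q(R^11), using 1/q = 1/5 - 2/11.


Using the Sobolev embedding formula: 1/q = 1/p - k/n
1/q = 1/5 - 2/11 = 1/55
q = 1/(1/55) = 55

55.0000


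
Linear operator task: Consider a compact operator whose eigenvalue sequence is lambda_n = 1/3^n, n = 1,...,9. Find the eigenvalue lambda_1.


The eigenvalue formula gives lambda_1 = 1/3^1
= 1/3
= 0.3333

0.3333


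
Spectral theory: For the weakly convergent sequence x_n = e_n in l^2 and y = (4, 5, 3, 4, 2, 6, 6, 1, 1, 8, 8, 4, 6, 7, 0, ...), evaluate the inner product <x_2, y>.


x_2 = e_2 is the standard basis vector with 1 in position 2.
<x_2, y> = y_2 = 5
As n -> infinity, <x_n, y> -> 0, confirming weak convergence of (x_n) to 0.

5


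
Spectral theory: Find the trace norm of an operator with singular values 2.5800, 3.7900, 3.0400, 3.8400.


The nuclear norm is the sum of all singular values.
||T||_1 = 2.5800 + 3.7900 + 3.0400 + 3.8400
= 13.2500

13.2500


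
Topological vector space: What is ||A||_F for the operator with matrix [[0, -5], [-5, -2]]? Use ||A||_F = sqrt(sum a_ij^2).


||A||_F^2 = sum a_ij^2
= 0^2 + (-5)^2 + (-5)^2 + (-2)^2
= 0 + 25 + 25 + 4 = 54
||A||_F = sqrt(54) = 7.3485

7.3485


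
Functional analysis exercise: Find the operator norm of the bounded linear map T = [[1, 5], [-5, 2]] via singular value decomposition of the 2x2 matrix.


A^T A = [[26, -5], [-5, 29]]
trace(A^T A) = 55, det(A^T A) = 729
discriminant = 55^2 - 4*729 = 109
Largest eigenvalue of A^T A = (trace + sqrt(disc))/2 = 32.7202
||T|| = sqrt(32.7202) = 5.7202

5.7202


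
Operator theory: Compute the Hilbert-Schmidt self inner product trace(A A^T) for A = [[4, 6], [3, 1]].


trace(A * A^T) = sum of squares of all entries
= 4^2 + 6^2 + 3^2 + 1^2
= 16 + 36 + 9 + 1
= 62

62


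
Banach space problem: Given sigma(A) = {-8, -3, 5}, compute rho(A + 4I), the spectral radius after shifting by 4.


Spectrum of A + 4I = {-4, 1, 9}
Spectral radius = max |lambda| over the shifted spectrum
= max(4, 1, 9) = 9

9


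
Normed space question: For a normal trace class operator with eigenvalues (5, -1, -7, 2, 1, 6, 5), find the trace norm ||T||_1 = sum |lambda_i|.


For a normal operator, singular values equal |eigenvalues|.
Trace norm = sum |lambda_i| = 5 + 1 + 7 + 2 + 1 + 6 + 5
= 27

27


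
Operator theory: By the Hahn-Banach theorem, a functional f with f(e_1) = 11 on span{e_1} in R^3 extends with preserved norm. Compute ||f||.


The norm of f is given by ||f|| = sup_{||x||=1} |f(x)|.
On span{e_1}, ||e_1|| = 1, so ||f|| = |f(e_1)| / ||e_1||
= |11| / 1 = 11.0000

11.0000


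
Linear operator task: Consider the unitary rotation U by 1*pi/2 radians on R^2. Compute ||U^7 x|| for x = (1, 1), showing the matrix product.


U is a rotation by theta = 1*pi/2
U^7 = rotation by 7*theta = 7*pi/2 = 3*pi/2 (mod 2*pi)
cos(3*pi/2) = 0.0000, sin(3*pi/2) = -1.0000
U^7 x = (0.0000 * 1 - -1.0000 * 1, -1.0000 * 1 + 0.0000 * 1)
= (1.0000, -1.0000)
||U^7 x|| = sqrt(1.0000^2 + (-1.0000)^2) = sqrt(2.0000) = 1.4142

1.4142


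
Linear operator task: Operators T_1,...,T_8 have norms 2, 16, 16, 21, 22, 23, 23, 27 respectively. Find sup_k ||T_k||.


By the Uniform Boundedness Principle, the supremum of norms is finite.
sup_k ||T_k|| = max(2, 16, 16, 21, 22, 23, 23, 27) = 27

27


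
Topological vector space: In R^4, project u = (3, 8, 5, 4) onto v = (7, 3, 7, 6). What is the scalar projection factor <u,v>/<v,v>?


Computing <u,v> = 3*7 + 8*3 + 5*7 + 4*6 = 104
Computing <v,v> = 7^2 + 3^2 + 7^2 + 6^2 = 143
Projection coefficient = 104/143 = 0.7273

0.7273


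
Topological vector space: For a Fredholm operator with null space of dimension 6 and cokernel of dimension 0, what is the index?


The Fredholm index is defined as ind(T) = dim(ker T) - dim(coker T)
= 6 - 0
= 6

6


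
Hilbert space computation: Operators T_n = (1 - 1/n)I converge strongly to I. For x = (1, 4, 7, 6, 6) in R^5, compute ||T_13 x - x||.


T_13 x - x = (1 - 1/13)x - x = -x/13
||x|| = sqrt(138) = 11.7473
||T_13 x - x|| = ||x||/13 = 11.7473/13 = 0.9036

0.9036


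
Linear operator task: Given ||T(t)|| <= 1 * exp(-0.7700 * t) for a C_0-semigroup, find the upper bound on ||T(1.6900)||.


||T(1.6900)|| <= 1 * exp(-0.7700 * 1.6900)
= 1 * exp(-1.3013)
= 1 * 0.2722
= 0.2722

0.2722


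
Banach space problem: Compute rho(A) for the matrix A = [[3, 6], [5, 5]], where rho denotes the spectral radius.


For a 2x2 matrix, eigenvalues satisfy lambda^2 - (trace)*lambda + det = 0
trace = 3 + 5 = 8
det = 3*5 - 6*5 = -15
discriminant = 8^2 - 4*(-15) = 124
spectral radius = max |eigenvalue| = 9.5678

9.5678


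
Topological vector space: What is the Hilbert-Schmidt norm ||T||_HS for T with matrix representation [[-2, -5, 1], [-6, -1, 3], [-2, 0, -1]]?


The Hilbert-Schmidt norm is sqrt(sum of squares of all entries).
Sum of squares = (-2)^2 + (-5)^2 + 1^2 + (-6)^2 + (-1)^2 + 3^2 + (-2)^2 + 0^2 + (-1)^2
= 4 + 25 + 1 + 36 + 1 + 9 + 4 + 0 + 1 = 81
||T||_HS = sqrt(81) = 9.0000

9.0000


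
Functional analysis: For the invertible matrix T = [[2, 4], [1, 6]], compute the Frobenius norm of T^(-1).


det(T) = 2*6 - 4*1 = 8
T^(-1) = (1/8) * [[6, -4], [-1, 2]] = [[0.7500, -0.5000], [-0.1250, 0.2500]]
||T^(-1)||_F^2 = 0.7500^2 + (-0.5000)^2 + (-0.1250)^2 + 0.2500^2 = 0.8906
||T^(-1)||_F = sqrt(0.8906) = 0.9437

0.9437


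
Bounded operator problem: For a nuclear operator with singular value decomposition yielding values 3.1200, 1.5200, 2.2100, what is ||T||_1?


The nuclear norm is the sum of all singular values.
||T||_1 = 3.1200 + 1.5200 + 2.2100
= 6.8500

6.8500


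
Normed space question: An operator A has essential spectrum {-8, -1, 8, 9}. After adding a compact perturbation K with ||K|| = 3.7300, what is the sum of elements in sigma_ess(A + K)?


By Weyl's theorem, the essential spectrum is invariant under compact perturbations.
sigma_ess(A + K) = sigma_ess(A) = {-8, -1, 8, 9}
Sum = -8 + -1 + 8 + 9 = 8

8


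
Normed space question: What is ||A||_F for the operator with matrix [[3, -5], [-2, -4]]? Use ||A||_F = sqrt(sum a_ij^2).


||A||_F^2 = sum a_ij^2
= 3^2 + (-5)^2 + (-2)^2 + (-4)^2
= 9 + 25 + 4 + 16 = 54
||A||_F = sqrt(54) = 7.3485

7.3485


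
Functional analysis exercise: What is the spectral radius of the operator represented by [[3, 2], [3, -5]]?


For a 2x2 matrix, eigenvalues satisfy lambda^2 - (trace)*lambda + det = 0
trace = 3 + -5 = -2
det = 3*-5 - 2*3 = -21
discriminant = (-2)^2 - 4*(-21) = 88
spectral radius = max |eigenvalue| = 5.6904

5.6904


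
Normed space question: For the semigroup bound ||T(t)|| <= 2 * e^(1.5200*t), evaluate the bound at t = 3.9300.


||T(3.9300)|| <= 2 * exp(1.5200 * 3.9300)
= 2 * exp(5.9736)
= 2 * 392.9176
= 785.8353

785.8353


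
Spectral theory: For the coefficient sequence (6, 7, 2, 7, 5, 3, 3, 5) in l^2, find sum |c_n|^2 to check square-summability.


sum |c_n|^2 = 6^2 + 7^2 + 2^2 + 7^2 + 5^2 + 3^2 + 3^2 + 5^2
= 36 + 49 + 4 + 49 + 25 + 9 + 9 + 25
= 206

206


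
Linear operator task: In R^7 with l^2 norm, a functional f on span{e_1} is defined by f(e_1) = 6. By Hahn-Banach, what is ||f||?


The norm of f is given by ||f|| = sup_{||x||=1} |f(x)|.
On span{e_1}, ||e_1|| = 1, so ||f|| = |f(e_1)| / ||e_1||
= |6| / 1 = 6.0000

6.0000


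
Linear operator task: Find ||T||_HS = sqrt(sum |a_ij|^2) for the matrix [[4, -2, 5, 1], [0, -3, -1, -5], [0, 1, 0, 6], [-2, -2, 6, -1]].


The Hilbert-Schmidt norm is sqrt(sum of squares of all entries).
Sum of squares = 4^2 + (-2)^2 + 5^2 + 1^2 + 0^2 + (-3)^2 + (-1)^2 + (-5)^2 + 0^2 + 1^2 + 0^2 + 6^2 + (-2)^2 + (-2)^2 + 6^2 + (-1)^2
= 16 + 4 + 25 + 1 + 0 + 9 + 1 + 25 + 0 + 1 + 0 + 36 + 4 + 4 + 36 + 1 = 163
||T||_HS = sqrt(163) = 12.7671

12.7671


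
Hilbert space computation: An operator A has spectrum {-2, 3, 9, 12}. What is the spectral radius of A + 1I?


Spectrum of A + 1I = {-1, 4, 10, 13}
Spectral radius = max |lambda| over the shifted spectrum
= max(1, 4, 10, 13) = 13

13


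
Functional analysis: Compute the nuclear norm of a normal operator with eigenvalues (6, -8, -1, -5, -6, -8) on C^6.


For a normal operator, singular values equal |eigenvalues|.
Trace norm = sum |lambda_i| = 6 + 8 + 1 + 5 + 6 + 8
= 34

34


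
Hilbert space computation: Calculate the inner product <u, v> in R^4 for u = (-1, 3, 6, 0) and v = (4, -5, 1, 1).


Computing the standard inner product <u, v> = sum u_i * v_i
= -1*4 + 3*-5 + 6*1 + 0*1
= -4 + -15 + 6 + 0
= -13

-13


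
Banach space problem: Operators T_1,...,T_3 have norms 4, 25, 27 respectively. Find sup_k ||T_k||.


By the Uniform Boundedness Principle, the supremum of norms is finite.
sup_k ||T_k|| = max(4, 25, 27) = 27

27


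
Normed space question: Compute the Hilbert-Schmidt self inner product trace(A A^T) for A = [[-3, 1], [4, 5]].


trace(A * A^T) = sum of squares of all entries
= (-3)^2 + 1^2 + 4^2 + 5^2
= 9 + 1 + 16 + 25
= 51

51


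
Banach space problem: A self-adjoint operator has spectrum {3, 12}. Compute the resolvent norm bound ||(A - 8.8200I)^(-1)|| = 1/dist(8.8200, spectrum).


dist(8.8200, {3, 12}) = min(|8.8200 - 3|, |8.8200 - 12|)
= min(5.8200, 3.1800) = 3.1800
Resolvent bound = 1/3.1800 = 0.3145

0.3145


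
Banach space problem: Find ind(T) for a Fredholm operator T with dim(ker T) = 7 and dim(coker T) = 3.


The Fredholm index is defined as ind(T) = dim(ker T) - dim(coker T)
= 7 - 3
= 4

4


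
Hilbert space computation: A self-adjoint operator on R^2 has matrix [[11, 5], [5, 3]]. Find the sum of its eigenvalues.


For a self-adjoint (symmetric) matrix, the eigenvalues are real.
The sum of eigenvalues equals the trace of the matrix.
trace = 11 + 3 = 14

14


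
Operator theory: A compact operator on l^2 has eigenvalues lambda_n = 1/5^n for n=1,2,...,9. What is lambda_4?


The eigenvalue formula gives lambda_4 = 1/5^4
= 1/625
= 0.0016

0.0016


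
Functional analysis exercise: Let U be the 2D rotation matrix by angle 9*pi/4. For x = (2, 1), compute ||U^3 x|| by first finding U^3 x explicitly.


U is a rotation by theta = 9*pi/4
U^3 = rotation by 3*theta = 27*pi/4 = 3*pi/4 (mod 2*pi)
cos(3*pi/4) = -0.7071, sin(3*pi/4) = 0.7071
U^3 x = (-0.7071 * 2 - 0.7071 * 1, 0.7071 * 2 + -0.7071 * 1)
= (-2.1213, 0.7071)
||U^3 x|| = sqrt((-2.1213)^2 + 0.7071^2) = sqrt(5.0000) = 2.2361

2.2361


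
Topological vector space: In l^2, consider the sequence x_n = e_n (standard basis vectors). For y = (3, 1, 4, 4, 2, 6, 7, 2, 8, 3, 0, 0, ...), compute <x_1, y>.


x_1 = e_1 is the standard basis vector with 1 in position 1.
<x_1, y> = y_1 = 3
As n -> infinity, <x_n, y> -> 0, confirming weak convergence of (x_n) to 0.

3


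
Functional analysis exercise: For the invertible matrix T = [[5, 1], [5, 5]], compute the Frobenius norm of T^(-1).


det(T) = 5*5 - 1*5 = 20
T^(-1) = (1/20) * [[5, -1], [-5, 5]] = [[0.2500, -0.0500], [-0.2500, 0.2500]]
||T^(-1)||_F^2 = 0.2500^2 + (-0.0500)^2 + (-0.2500)^2 + 0.2500^2 = 0.1900
||T^(-1)||_F = sqrt(0.1900) = 0.4359

0.4359


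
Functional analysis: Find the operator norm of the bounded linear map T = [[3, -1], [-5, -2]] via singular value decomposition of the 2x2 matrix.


A^T A = [[34, 7], [7, 5]]
trace(A^T A) = 39, det(A^T A) = 121
discriminant = 39^2 - 4*121 = 1037
Largest eigenvalue of A^T A = (trace + sqrt(disc))/2 = 35.6012
||T|| = sqrt(35.6012) = 5.9667

5.9667


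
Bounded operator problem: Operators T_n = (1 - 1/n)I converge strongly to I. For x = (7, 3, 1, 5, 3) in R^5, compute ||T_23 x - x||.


T_23 x - x = (1 - 1/23)x - x = -x/23
||x|| = sqrt(93) = 9.6437
||T_23 x - x|| = ||x||/23 = 9.6437/23 = 0.4193

0.4193


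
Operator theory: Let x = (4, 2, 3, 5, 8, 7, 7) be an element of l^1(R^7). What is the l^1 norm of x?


The l^1 norm equals the sum of absolute values of all components.
||x||_1 = 4 + 2 + 3 + 5 + 8 + 7 + 7
= 36

36.0000


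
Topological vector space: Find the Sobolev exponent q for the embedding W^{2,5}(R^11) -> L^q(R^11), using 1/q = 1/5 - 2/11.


Using the Sobolev embedding formula: 1/q = 1/p - k/n
1/q = 1/5 - 2/11 = 1/55
q = 1/(1/55) = 55

55.0000


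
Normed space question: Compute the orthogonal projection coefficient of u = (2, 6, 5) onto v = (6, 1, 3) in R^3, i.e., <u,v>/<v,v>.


Computing <u,v> = 2*6 + 6*1 + 5*3 = 33
Computing <v,v> = 6^2 + 1^2 + 3^2 = 46
Projection coefficient = 33/46 = 0.7174

0.7174


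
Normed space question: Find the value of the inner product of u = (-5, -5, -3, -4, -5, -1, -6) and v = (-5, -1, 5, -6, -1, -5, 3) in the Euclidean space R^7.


Computing the standard inner product <u, v> = sum u_i * v_i
= -5*-5 + -5*-1 + -3*5 + -4*-6 + -5*-1 + -1*-5 + -6*3
= 25 + 5 + -15 + 24 + 5 + 5 + -18
= 31

31


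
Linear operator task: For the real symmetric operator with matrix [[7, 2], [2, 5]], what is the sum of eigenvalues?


For a self-adjoint (symmetric) matrix, the eigenvalues are real.
The sum of eigenvalues equals the trace of the matrix.
trace = 7 + 5 = 12

12


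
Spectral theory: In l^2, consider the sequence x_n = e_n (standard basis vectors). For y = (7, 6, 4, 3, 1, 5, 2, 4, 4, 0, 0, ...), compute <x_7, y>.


x_7 = e_7 is the standard basis vector with 1 in position 7.
<x_7, y> = y_7 = 2
As n -> infinity, <x_n, y> -> 0, confirming weak convergence of (x_n) to 0.

2


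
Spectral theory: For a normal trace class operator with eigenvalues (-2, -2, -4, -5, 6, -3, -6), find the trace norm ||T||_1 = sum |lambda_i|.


For a normal operator, singular values equal |eigenvalues|.
Trace norm = sum |lambda_i| = 2 + 2 + 4 + 5 + 6 + 3 + 6
= 28

28


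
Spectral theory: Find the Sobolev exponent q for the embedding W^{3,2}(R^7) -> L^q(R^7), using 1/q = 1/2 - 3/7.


Using the Sobolev embedding formula: 1/q = 1/p - k/n
1/q = 1/2 - 3/7 = 1/14
q = 1/(1/14) = 14

14.0000


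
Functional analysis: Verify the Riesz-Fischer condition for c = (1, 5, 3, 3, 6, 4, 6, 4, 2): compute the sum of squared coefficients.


sum |c_n|^2 = 1^2 + 5^2 + 3^2 + 3^2 + 6^2 + 4^2 + 6^2 + 4^2 + 2^2
= 1 + 25 + 9 + 9 + 36 + 16 + 36 + 16 + 4
= 152

152


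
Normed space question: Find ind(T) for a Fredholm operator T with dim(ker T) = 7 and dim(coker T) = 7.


The Fredholm index is defined as ind(T) = dim(ker T) - dim(coker T)
= 7 - 7
= 0

0


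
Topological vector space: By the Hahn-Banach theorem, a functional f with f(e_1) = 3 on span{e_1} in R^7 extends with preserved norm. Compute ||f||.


The norm of f is given by ||f|| = sup_{||x||=1} |f(x)|.
On span{e_1}, ||e_1|| = 1, so ||f|| = |f(e_1)| / ||e_1||
= |3| / 1 = 3.0000

3.0000


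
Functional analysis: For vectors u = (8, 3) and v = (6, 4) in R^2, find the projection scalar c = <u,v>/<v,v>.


Computing <u,v> = 8*6 + 3*4 = 60
Computing <v,v> = 6^2 + 4^2 = 52
Projection coefficient = 60/52 = 1.1538

1.1538


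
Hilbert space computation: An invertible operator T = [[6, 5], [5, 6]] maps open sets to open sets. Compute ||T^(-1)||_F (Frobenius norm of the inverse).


det(T) = 6*6 - 5*5 = 11
T^(-1) = (1/11) * [[6, -5], [-5, 6]] = [[0.5455, -0.4545], [-0.4545, 0.5455]]
||T^(-1)||_F^2 = 0.5455^2 + (-0.4545)^2 + (-0.4545)^2 + 0.5455^2 = 1.0083
||T^(-1)||_F = sqrt(1.0083) = 1.0041

1.0041


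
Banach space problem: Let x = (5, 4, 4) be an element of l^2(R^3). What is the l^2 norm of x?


The l^2 norm = (sum |x_i|^2)^(1/2)
Sum of 2th powers = 25 + 16 + 16 = 57
||x||_2 = (57)^(1/2) = 7.5498

7.5498


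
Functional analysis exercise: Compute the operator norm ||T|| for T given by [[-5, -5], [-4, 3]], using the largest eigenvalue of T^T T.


A^T A = [[41, 13], [13, 34]]
trace(A^T A) = 75, det(A^T A) = 1225
discriminant = 75^2 - 4*1225 = 725
Largest eigenvalue of A^T A = (trace + sqrt(disc))/2 = 50.9629
||T|| = sqrt(50.9629) = 7.1388

7.1388


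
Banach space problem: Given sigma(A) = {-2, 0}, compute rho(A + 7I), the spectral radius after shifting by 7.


Spectrum of A + 7I = {5, 7}
Spectral radius = max |lambda| over the shifted spectrum
= max(5, 7) = 7

7


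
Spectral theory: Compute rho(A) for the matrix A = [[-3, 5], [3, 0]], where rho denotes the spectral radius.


For a 2x2 matrix, eigenvalues satisfy lambda^2 - (trace)*lambda + det = 0
trace = -3 + 0 = -3
det = -3*0 - 5*3 = -15
discriminant = (-3)^2 - 4*(-15) = 69
spectral radius = max |eigenvalue| = 5.6533

5.6533


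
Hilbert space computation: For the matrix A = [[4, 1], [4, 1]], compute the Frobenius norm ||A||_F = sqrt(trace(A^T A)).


||A||_F^2 = sum a_ij^2
= 4^2 + 1^2 + 4^2 + 1^2
= 16 + 1 + 16 + 1 = 34
||A||_F = sqrt(34) = 5.8310

5.8310


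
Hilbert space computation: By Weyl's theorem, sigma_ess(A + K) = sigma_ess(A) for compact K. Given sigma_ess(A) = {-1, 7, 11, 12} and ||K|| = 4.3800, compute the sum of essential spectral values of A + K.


By Weyl's theorem, the essential spectrum is invariant under compact perturbations.
sigma_ess(A + K) = sigma_ess(A) = {-1, 7, 11, 12}
Sum = -1 + 7 + 11 + 12 = 29

29


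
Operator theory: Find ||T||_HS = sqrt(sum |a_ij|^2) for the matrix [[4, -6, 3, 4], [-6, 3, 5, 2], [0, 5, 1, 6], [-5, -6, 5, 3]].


The Hilbert-Schmidt norm is sqrt(sum of squares of all entries).
Sum of squares = 4^2 + (-6)^2 + 3^2 + 4^2 + (-6)^2 + 3^2 + 5^2 + 2^2 + 0^2 + 5^2 + 1^2 + 6^2 + (-5)^2 + (-6)^2 + 5^2 + 3^2
= 16 + 36 + 9 + 16 + 36 + 9 + 25 + 4 + 0 + 25 + 1 + 36 + 25 + 36 + 25 + 9 = 308
||T||_HS = sqrt(308) = 17.5499

17.5499


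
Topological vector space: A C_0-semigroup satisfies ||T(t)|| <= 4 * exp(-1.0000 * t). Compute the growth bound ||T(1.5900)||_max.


||T(1.5900)|| <= 4 * exp(-1.0000 * 1.5900)
= 4 * exp(-1.5900)
= 4 * 0.2039
= 0.8157

0.8157


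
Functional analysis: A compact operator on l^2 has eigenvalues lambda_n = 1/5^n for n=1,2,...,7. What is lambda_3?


The eigenvalue formula gives lambda_3 = 1/5^3
= 1/125
= 0.0080

0.0080


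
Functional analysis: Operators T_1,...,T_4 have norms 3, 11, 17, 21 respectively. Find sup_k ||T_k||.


By the Uniform Boundedness Principle, the supremum of norms is finite.
sup_k ||T_k|| = max(3, 11, 17, 21) = 21

21
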